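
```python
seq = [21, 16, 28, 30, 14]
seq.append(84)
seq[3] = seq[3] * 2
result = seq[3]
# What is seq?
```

Answer: [21, 16, 28, 60, 14, 84]

Derivation:
Trace (tracking seq):
seq = [21, 16, 28, 30, 14]  # -> seq = [21, 16, 28, 30, 14]
seq.append(84)  # -> seq = [21, 16, 28, 30, 14, 84]
seq[3] = seq[3] * 2  # -> seq = [21, 16, 28, 60, 14, 84]
result = seq[3]  # -> result = 60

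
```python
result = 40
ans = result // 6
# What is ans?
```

Answer: 6

Derivation:
Trace (tracking ans):
result = 40  # -> result = 40
ans = result // 6  # -> ans = 6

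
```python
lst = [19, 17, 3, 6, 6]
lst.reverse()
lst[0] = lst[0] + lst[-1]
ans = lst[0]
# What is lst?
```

Answer: [25, 6, 3, 17, 19]

Derivation:
Trace (tracking lst):
lst = [19, 17, 3, 6, 6]  # -> lst = [19, 17, 3, 6, 6]
lst.reverse()  # -> lst = [6, 6, 3, 17, 19]
lst[0] = lst[0] + lst[-1]  # -> lst = [25, 6, 3, 17, 19]
ans = lst[0]  # -> ans = 25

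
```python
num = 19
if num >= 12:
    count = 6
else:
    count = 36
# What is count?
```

Trace (tracking count):
num = 19  # -> num = 19
if num >= 12:  # condition is True
    count = 6  # -> count = 6

Answer: 6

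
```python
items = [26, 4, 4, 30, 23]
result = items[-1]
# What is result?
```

Answer: 23

Derivation:
Trace (tracking result):
items = [26, 4, 4, 30, 23]  # -> items = [26, 4, 4, 30, 23]
result = items[-1]  # -> result = 23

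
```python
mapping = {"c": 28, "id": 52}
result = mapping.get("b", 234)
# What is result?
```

Trace (tracking result):
mapping = {'c': 28, 'id': 52}  # -> mapping = {'c': 28, 'id': 52}
result = mapping.get('b', 234)  # -> result = 234

Answer: 234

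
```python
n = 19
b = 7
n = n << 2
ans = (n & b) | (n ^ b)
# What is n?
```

Answer: 76

Derivation:
Trace (tracking n):
n = 19  # -> n = 19
b = 7  # -> b = 7
n = n << 2  # -> n = 76
ans = n & b | n ^ b  # -> ans = 79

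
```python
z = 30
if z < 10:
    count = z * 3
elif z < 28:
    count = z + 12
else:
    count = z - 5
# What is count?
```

Trace (tracking count):
z = 30  # -> z = 30
if z < 10:  # condition is False
elif z < 28:  # condition is False
else:
    count = z - 5  # -> count = 25

Answer: 25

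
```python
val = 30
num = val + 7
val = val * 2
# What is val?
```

Trace (tracking val):
val = 30  # -> val = 30
num = val + 7  # -> num = 37
val = val * 2  # -> val = 60

Answer: 60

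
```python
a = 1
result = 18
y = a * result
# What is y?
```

Trace (tracking y):
a = 1  # -> a = 1
result = 18  # -> result = 18
y = a * result  # -> y = 18

Answer: 18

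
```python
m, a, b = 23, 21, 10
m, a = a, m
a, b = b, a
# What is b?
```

Answer: 23

Derivation:
Trace (tracking b):
m, a, b = (23, 21, 10)  # -> m = 23, a = 21, b = 10
m, a = (a, m)  # -> m = 21, a = 23
a, b = (b, a)  # -> a = 10, b = 23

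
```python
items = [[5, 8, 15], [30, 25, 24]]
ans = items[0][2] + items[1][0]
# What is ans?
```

Trace (tracking ans):
items = [[5, 8, 15], [30, 25, 24]]  # -> items = [[5, 8, 15], [30, 25, 24]]
ans = items[0][2] + items[1][0]  # -> ans = 45

Answer: 45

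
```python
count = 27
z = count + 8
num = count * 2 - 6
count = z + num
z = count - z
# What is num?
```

Trace (tracking num):
count = 27  # -> count = 27
z = count + 8  # -> z = 35
num = count * 2 - 6  # -> num = 48
count = z + num  # -> count = 83
z = count - z  # -> z = 48

Answer: 48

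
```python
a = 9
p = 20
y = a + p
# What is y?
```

Answer: 29

Derivation:
Trace (tracking y):
a = 9  # -> a = 9
p = 20  # -> p = 20
y = a + p  # -> y = 29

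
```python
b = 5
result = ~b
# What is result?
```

Answer: -6

Derivation:
Trace (tracking result):
b = 5  # -> b = 5
result = ~b  # -> result = -6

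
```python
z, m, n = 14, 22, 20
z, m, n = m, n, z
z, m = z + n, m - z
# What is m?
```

Answer: -2

Derivation:
Trace (tracking m):
z, m, n = (14, 22, 20)  # -> z = 14, m = 22, n = 20
z, m, n = (m, n, z)  # -> z = 22, m = 20, n = 14
z, m = (z + n, m - z)  # -> z = 36, m = -2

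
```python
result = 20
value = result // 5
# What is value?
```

Answer: 4

Derivation:
Trace (tracking value):
result = 20  # -> result = 20
value = result // 5  # -> value = 4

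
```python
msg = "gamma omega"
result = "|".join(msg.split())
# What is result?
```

Answer: 'gamma|omega'

Derivation:
Trace (tracking result):
msg = 'gamma omega'  # -> msg = 'gamma omega'
result = '|'.join(msg.split())  # -> result = 'gamma|omega'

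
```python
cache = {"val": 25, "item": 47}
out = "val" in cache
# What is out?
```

Answer: True

Derivation:
Trace (tracking out):
cache = {'val': 25, 'item': 47}  # -> cache = {'val': 25, 'item': 47}
out = 'val' in cache  # -> out = True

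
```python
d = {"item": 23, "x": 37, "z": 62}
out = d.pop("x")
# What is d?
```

Trace (tracking d):
d = {'item': 23, 'x': 37, 'z': 62}  # -> d = {'item': 23, 'x': 37, 'z': 62}
out = d.pop('x')  # -> out = 37

Answer: {'item': 23, 'z': 62}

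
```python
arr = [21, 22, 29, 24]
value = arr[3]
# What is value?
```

Trace (tracking value):
arr = [21, 22, 29, 24]  # -> arr = [21, 22, 29, 24]
value = arr[3]  # -> value = 24

Answer: 24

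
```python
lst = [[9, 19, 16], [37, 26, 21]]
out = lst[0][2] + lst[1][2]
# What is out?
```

Trace (tracking out):
lst = [[9, 19, 16], [37, 26, 21]]  # -> lst = [[9, 19, 16], [37, 26, 21]]
out = lst[0][2] + lst[1][2]  # -> out = 37

Answer: 37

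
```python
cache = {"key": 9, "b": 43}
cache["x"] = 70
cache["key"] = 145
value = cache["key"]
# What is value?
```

Trace (tracking value):
cache = {'key': 9, 'b': 43}  # -> cache = {'key': 9, 'b': 43}
cache['x'] = 70  # -> cache = {'key': 9, 'b': 43, 'x': 70}
cache['key'] = 145  # -> cache = {'key': 145, 'b': 43, 'x': 70}
value = cache['key']  # -> value = 145

Answer: 145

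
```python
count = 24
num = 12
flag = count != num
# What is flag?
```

Trace (tracking flag):
count = 24  # -> count = 24
num = 12  # -> num = 12
flag = count != num  # -> flag = True

Answer: True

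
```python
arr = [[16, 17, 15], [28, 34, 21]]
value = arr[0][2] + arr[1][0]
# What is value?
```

Answer: 43

Derivation:
Trace (tracking value):
arr = [[16, 17, 15], [28, 34, 21]]  # -> arr = [[16, 17, 15], [28, 34, 21]]
value = arr[0][2] + arr[1][0]  # -> value = 43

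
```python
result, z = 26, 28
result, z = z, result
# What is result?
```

Answer: 28

Derivation:
Trace (tracking result):
result, z = (26, 28)  # -> result = 26, z = 28
result, z = (z, result)  # -> result = 28, z = 26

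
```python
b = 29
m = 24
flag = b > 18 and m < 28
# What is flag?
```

Trace (tracking flag):
b = 29  # -> b = 29
m = 24  # -> m = 24
flag = b > 18 and m < 28  # -> flag = True

Answer: True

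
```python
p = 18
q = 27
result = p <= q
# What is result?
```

Answer: True

Derivation:
Trace (tracking result):
p = 18  # -> p = 18
q = 27  # -> q = 27
result = p <= q  # -> result = True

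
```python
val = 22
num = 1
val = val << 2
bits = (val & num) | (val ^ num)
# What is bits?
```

Answer: 89

Derivation:
Trace (tracking bits):
val = 22  # -> val = 22
num = 1  # -> num = 1
val = val << 2  # -> val = 88
bits = val & num | val ^ num  # -> bits = 89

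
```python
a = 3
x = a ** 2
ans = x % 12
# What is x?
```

Answer: 9

Derivation:
Trace (tracking x):
a = 3  # -> a = 3
x = a ** 2  # -> x = 9
ans = x % 12  # -> ans = 9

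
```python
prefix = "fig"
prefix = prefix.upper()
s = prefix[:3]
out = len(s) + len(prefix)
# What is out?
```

Answer: 6

Derivation:
Trace (tracking out):
prefix = 'fig'  # -> prefix = 'fig'
prefix = prefix.upper()  # -> prefix = 'FIG'
s = prefix[:3]  # -> s = 'FIG'
out = len(s) + len(prefix)  # -> out = 6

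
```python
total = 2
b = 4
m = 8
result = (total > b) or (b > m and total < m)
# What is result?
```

Trace (tracking result):
total = 2  # -> total = 2
b = 4  # -> b = 4
m = 8  # -> m = 8
result = total > b or (b > m and total < m)  # -> result = False

Answer: False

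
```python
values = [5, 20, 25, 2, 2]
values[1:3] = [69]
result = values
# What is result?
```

Trace (tracking result):
values = [5, 20, 25, 2, 2]  # -> values = [5, 20, 25, 2, 2]
values[1:3] = [69]  # -> values = [5, 69, 2, 2]
result = values  # -> result = [5, 69, 2, 2]

Answer: [5, 69, 2, 2]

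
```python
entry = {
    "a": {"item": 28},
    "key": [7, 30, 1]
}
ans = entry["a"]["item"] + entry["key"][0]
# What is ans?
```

Answer: 35

Derivation:
Trace (tracking ans):
entry = {'a': {'item': 28}, 'key': [7, 30, 1]}  # -> entry = {'a': {'item': 28}, 'key': [7, 30, 1]}
ans = entry['a']['item'] + entry['key'][0]  # -> ans = 35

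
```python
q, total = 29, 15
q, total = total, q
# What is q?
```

Answer: 15

Derivation:
Trace (tracking q):
q, total = (29, 15)  # -> q = 29, total = 15
q, total = (total, q)  # -> q = 15, total = 29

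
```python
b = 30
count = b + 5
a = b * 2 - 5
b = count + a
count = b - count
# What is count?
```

Trace (tracking count):
b = 30  # -> b = 30
count = b + 5  # -> count = 35
a = b * 2 - 5  # -> a = 55
b = count + a  # -> b = 90
count = b - count  # -> count = 55

Answer: 55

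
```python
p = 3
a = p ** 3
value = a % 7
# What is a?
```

Answer: 27

Derivation:
Trace (tracking a):
p = 3  # -> p = 3
a = p ** 3  # -> a = 27
value = a % 7  # -> value = 6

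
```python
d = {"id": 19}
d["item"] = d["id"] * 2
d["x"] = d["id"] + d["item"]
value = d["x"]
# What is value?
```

Answer: 57

Derivation:
Trace (tracking value):
d = {'id': 19}  # -> d = {'id': 19}
d['item'] = d['id'] * 2  # -> d = {'id': 19, 'item': 38}
d['x'] = d['id'] + d['item']  # -> d = {'id': 19, 'item': 38, 'x': 57}
value = d['x']  # -> value = 57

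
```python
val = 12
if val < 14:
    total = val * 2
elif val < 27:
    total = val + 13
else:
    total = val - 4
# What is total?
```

Answer: 24

Derivation:
Trace (tracking total):
val = 12  # -> val = 12
if val < 14:  # condition is True
    total = val * 2  # -> total = 24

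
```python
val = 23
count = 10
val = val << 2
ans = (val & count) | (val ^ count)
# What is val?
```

Trace (tracking val):
val = 23  # -> val = 23
count = 10  # -> count = 10
val = val << 2  # -> val = 92
ans = val & count | val ^ count  # -> ans = 94

Answer: 92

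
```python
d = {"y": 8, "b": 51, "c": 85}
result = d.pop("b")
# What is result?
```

Answer: 51

Derivation:
Trace (tracking result):
d = {'y': 8, 'b': 51, 'c': 85}  # -> d = {'y': 8, 'b': 51, 'c': 85}
result = d.pop('b')  # -> result = 51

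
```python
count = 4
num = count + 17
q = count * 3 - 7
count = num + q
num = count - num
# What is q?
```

Trace (tracking q):
count = 4  # -> count = 4
num = count + 17  # -> num = 21
q = count * 3 - 7  # -> q = 5
count = num + q  # -> count = 26
num = count - num  # -> num = 5

Answer: 5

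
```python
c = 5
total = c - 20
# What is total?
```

Trace (tracking total):
c = 5  # -> c = 5
total = c - 20  # -> total = -15

Answer: -15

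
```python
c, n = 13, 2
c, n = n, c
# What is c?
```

Answer: 2

Derivation:
Trace (tracking c):
c, n = (13, 2)  # -> c = 13, n = 2
c, n = (n, c)  # -> c = 2, n = 13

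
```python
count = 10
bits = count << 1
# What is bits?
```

Answer: 20

Derivation:
Trace (tracking bits):
count = 10  # -> count = 10
bits = count << 1  # -> bits = 20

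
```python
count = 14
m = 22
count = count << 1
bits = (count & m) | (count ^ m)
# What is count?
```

Answer: 28

Derivation:
Trace (tracking count):
count = 14  # -> count = 14
m = 22  # -> m = 22
count = count << 1  # -> count = 28
bits = count & m | count ^ m  # -> bits = 30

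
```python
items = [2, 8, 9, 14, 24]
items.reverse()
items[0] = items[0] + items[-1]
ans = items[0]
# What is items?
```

Trace (tracking items):
items = [2, 8, 9, 14, 24]  # -> items = [2, 8, 9, 14, 24]
items.reverse()  # -> items = [24, 14, 9, 8, 2]
items[0] = items[0] + items[-1]  # -> items = [26, 14, 9, 8, 2]
ans = items[0]  # -> ans = 26

Answer: [26, 14, 9, 8, 2]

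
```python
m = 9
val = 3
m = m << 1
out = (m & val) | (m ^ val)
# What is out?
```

Trace (tracking out):
m = 9  # -> m = 9
val = 3  # -> val = 3
m = m << 1  # -> m = 18
out = m & val | m ^ val  # -> out = 19

Answer: 19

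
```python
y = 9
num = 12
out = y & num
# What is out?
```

Trace (tracking out):
y = 9  # -> y = 9
num = 12  # -> num = 12
out = y & num  # -> out = 8

Answer: 8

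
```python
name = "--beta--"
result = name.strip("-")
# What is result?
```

Trace (tracking result):
name = '--beta--'  # -> name = '--beta--'
result = name.strip('-')  # -> result = 'beta'

Answer: 'beta'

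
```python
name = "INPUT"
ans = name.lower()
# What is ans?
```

Trace (tracking ans):
name = 'INPUT'  # -> name = 'INPUT'
ans = name.lower()  # -> ans = 'input'

Answer: 'input'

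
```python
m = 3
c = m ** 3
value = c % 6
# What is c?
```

Answer: 27

Derivation:
Trace (tracking c):
m = 3  # -> m = 3
c = m ** 3  # -> c = 27
value = c % 6  # -> value = 3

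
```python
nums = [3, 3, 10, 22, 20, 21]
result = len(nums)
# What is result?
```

Answer: 6

Derivation:
Trace (tracking result):
nums = [3, 3, 10, 22, 20, 21]  # -> nums = [3, 3, 10, 22, 20, 21]
result = len(nums)  # -> result = 6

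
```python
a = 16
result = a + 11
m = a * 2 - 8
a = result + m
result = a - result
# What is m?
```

Answer: 24

Derivation:
Trace (tracking m):
a = 16  # -> a = 16
result = a + 11  # -> result = 27
m = a * 2 - 8  # -> m = 24
a = result + m  # -> a = 51
result = a - result  # -> result = 24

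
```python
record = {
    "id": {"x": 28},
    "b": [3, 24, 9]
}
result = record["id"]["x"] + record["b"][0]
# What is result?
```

Trace (tracking result):
record = {'id': {'x': 28}, 'b': [3, 24, 9]}  # -> record = {'id': {'x': 28}, 'b': [3, 24, 9]}
result = record['id']['x'] + record['b'][0]  # -> result = 31

Answer: 31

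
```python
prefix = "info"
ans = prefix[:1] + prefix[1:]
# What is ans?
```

Trace (tracking ans):
prefix = 'info'  # -> prefix = 'info'
ans = prefix[:1] + prefix[1:]  # -> ans = 'info'

Answer: 'info'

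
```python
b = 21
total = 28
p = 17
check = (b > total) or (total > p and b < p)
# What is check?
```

Answer: False

Derivation:
Trace (tracking check):
b = 21  # -> b = 21
total = 28  # -> total = 28
p = 17  # -> p = 17
check = b > total or (total > p and b < p)  # -> check = False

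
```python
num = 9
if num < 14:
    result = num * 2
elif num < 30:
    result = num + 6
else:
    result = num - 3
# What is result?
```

Trace (tracking result):
num = 9  # -> num = 9
if num < 14:  # condition is True
    result = num * 2  # -> result = 18

Answer: 18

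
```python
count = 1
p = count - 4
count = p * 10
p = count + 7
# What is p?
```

Trace (tracking p):
count = 1  # -> count = 1
p = count - 4  # -> p = -3
count = p * 10  # -> count = -30
p = count + 7  # -> p = -23

Answer: -23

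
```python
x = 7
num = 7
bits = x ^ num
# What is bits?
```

Answer: 0

Derivation:
Trace (tracking bits):
x = 7  # -> x = 7
num = 7  # -> num = 7
bits = x ^ num  # -> bits = 0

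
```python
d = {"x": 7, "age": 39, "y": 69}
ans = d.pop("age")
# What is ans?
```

Trace (tracking ans):
d = {'x': 7, 'age': 39, 'y': 69}  # -> d = {'x': 7, 'age': 39, 'y': 69}
ans = d.pop('age')  # -> ans = 39

Answer: 39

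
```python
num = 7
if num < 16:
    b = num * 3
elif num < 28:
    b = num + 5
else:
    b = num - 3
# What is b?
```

Answer: 21

Derivation:
Trace (tracking b):
num = 7  # -> num = 7
if num < 16:  # condition is True
    b = num * 3  # -> b = 21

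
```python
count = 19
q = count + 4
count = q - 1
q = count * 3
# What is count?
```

Trace (tracking count):
count = 19  # -> count = 19
q = count + 4  # -> q = 23
count = q - 1  # -> count = 22
q = count * 3  # -> q = 66

Answer: 22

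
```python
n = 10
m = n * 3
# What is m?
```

Trace (tracking m):
n = 10  # -> n = 10
m = n * 3  # -> m = 30

Answer: 30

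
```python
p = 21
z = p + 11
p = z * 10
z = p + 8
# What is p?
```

Answer: 320

Derivation:
Trace (tracking p):
p = 21  # -> p = 21
z = p + 11  # -> z = 32
p = z * 10  # -> p = 320
z = p + 8  # -> z = 328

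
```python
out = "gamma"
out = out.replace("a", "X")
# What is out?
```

Trace (tracking out):
out = 'gamma'  # -> out = 'gamma'
out = out.replace('a', 'X')  # -> out = 'gXmmX'

Answer: 'gXmmX'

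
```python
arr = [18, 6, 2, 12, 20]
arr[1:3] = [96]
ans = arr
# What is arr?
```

Trace (tracking arr):
arr = [18, 6, 2, 12, 20]  # -> arr = [18, 6, 2, 12, 20]
arr[1:3] = [96]  # -> arr = [18, 96, 12, 20]
ans = arr  # -> ans = [18, 96, 12, 20]

Answer: [18, 96, 12, 20]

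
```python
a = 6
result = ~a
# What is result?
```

Trace (tracking result):
a = 6  # -> a = 6
result = ~a  # -> result = -7

Answer: -7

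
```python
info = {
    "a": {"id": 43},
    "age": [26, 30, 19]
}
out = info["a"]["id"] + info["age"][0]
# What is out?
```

Trace (tracking out):
info = {'a': {'id': 43}, 'age': [26, 30, 19]}  # -> info = {'a': {'id': 43}, 'age': [26, 30, 19]}
out = info['a']['id'] + info['age'][0]  # -> out = 69

Answer: 69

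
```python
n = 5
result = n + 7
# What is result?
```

Trace (tracking result):
n = 5  # -> n = 5
result = n + 7  # -> result = 12

Answer: 12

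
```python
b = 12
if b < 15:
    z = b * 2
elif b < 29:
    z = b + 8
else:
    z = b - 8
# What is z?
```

Trace (tracking z):
b = 12  # -> b = 12
if b < 15:  # condition is True
    z = b * 2  # -> z = 24

Answer: 24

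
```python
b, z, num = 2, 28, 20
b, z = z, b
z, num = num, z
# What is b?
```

Trace (tracking b):
b, z, num = (2, 28, 20)  # -> b = 2, z = 28, num = 20
b, z = (z, b)  # -> b = 28, z = 2
z, num = (num, z)  # -> z = 20, num = 2

Answer: 28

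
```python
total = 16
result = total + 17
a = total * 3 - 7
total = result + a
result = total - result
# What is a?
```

Answer: 41

Derivation:
Trace (tracking a):
total = 16  # -> total = 16
result = total + 17  # -> result = 33
a = total * 3 - 7  # -> a = 41
total = result + a  # -> total = 74
result = total - result  # -> result = 41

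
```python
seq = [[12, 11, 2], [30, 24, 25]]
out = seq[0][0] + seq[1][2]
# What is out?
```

Answer: 37

Derivation:
Trace (tracking out):
seq = [[12, 11, 2], [30, 24, 25]]  # -> seq = [[12, 11, 2], [30, 24, 25]]
out = seq[0][0] + seq[1][2]  # -> out = 37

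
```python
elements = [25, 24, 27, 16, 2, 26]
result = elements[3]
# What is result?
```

Trace (tracking result):
elements = [25, 24, 27, 16, 2, 26]  # -> elements = [25, 24, 27, 16, 2, 26]
result = elements[3]  # -> result = 16

Answer: 16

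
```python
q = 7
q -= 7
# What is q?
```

Answer: 0

Derivation:
Trace (tracking q):
q = 7  # -> q = 7
q -= 7  # -> q = 0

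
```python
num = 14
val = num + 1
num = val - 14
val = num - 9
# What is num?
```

Trace (tracking num):
num = 14  # -> num = 14
val = num + 1  # -> val = 15
num = val - 14  # -> num = 1
val = num - 9  # -> val = -8

Answer: 1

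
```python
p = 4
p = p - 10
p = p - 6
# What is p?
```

Trace (tracking p):
p = 4  # -> p = 4
p = p - 10  # -> p = -6
p = p - 6  # -> p = -12

Answer: -12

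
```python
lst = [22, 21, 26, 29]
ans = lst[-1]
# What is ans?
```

Trace (tracking ans):
lst = [22, 21, 26, 29]  # -> lst = [22, 21, 26, 29]
ans = lst[-1]  # -> ans = 29

Answer: 29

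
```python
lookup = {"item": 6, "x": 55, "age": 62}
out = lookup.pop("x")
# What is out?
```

Answer: 55

Derivation:
Trace (tracking out):
lookup = {'item': 6, 'x': 55, 'age': 62}  # -> lookup = {'item': 6, 'x': 55, 'age': 62}
out = lookup.pop('x')  # -> out = 55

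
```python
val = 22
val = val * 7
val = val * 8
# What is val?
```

Trace (tracking val):
val = 22  # -> val = 22
val = val * 7  # -> val = 154
val = val * 8  # -> val = 1232

Answer: 1232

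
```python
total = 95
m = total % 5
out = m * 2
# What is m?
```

Answer: 0

Derivation:
Trace (tracking m):
total = 95  # -> total = 95
m = total % 5  # -> m = 0
out = m * 2  # -> out = 0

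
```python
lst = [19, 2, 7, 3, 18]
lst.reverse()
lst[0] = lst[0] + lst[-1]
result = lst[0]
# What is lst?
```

Answer: [37, 3, 7, 2, 19]

Derivation:
Trace (tracking lst):
lst = [19, 2, 7, 3, 18]  # -> lst = [19, 2, 7, 3, 18]
lst.reverse()  # -> lst = [18, 3, 7, 2, 19]
lst[0] = lst[0] + lst[-1]  # -> lst = [37, 3, 7, 2, 19]
result = lst[0]  # -> result = 37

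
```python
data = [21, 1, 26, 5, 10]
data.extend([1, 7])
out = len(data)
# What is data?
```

Trace (tracking data):
data = [21, 1, 26, 5, 10]  # -> data = [21, 1, 26, 5, 10]
data.extend([1, 7])  # -> data = [21, 1, 26, 5, 10, 1, 7]
out = len(data)  # -> out = 7

Answer: [21, 1, 26, 5, 10, 1, 7]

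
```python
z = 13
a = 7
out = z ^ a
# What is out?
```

Trace (tracking out):
z = 13  # -> z = 13
a = 7  # -> a = 7
out = z ^ a  # -> out = 10

Answer: 10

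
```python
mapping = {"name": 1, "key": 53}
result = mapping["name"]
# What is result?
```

Trace (tracking result):
mapping = {'name': 1, 'key': 53}  # -> mapping = {'name': 1, 'key': 53}
result = mapping['name']  # -> result = 1

Answer: 1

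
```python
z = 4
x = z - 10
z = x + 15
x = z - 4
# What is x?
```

Answer: 5

Derivation:
Trace (tracking x):
z = 4  # -> z = 4
x = z - 10  # -> x = -6
z = x + 15  # -> z = 9
x = z - 4  # -> x = 5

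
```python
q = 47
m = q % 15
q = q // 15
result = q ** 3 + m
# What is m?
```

Answer: 2

Derivation:
Trace (tracking m):
q = 47  # -> q = 47
m = q % 15  # -> m = 2
q = q // 15  # -> q = 3
result = q ** 3 + m  # -> result = 29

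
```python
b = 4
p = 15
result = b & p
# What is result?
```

Trace (tracking result):
b = 4  # -> b = 4
p = 15  # -> p = 15
result = b & p  # -> result = 4

Answer: 4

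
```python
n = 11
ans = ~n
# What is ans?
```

Answer: -12

Derivation:
Trace (tracking ans):
n = 11  # -> n = 11
ans = ~n  # -> ans = -12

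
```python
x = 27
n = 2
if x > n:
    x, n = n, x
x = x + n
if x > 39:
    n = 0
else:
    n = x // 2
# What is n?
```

Answer: 14

Derivation:
Trace (tracking n):
x = 27  # -> x = 27
n = 2  # -> n = 2
if x > n:  # condition is True
    x, n = (n, x)  # -> x = 2, n = 27
x = x + n  # -> x = 29
if x > 39:  # condition is False
else:
    n = x // 2  # -> n = 14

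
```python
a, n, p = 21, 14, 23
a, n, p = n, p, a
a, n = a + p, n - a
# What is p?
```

Answer: 21

Derivation:
Trace (tracking p):
a, n, p = (21, 14, 23)  # -> a = 21, n = 14, p = 23
a, n, p = (n, p, a)  # -> a = 14, n = 23, p = 21
a, n = (a + p, n - a)  # -> a = 35, n = 9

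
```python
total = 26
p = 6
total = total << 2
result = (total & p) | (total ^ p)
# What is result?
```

Answer: 110

Derivation:
Trace (tracking result):
total = 26  # -> total = 26
p = 6  # -> p = 6
total = total << 2  # -> total = 104
result = total & p | total ^ p  # -> result = 110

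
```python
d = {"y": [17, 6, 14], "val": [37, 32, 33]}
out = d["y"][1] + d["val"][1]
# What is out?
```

Trace (tracking out):
d = {'y': [17, 6, 14], 'val': [37, 32, 33]}  # -> d = {'y': [17, 6, 14], 'val': [37, 32, 33]}
out = d['y'][1] + d['val'][1]  # -> out = 38

Answer: 38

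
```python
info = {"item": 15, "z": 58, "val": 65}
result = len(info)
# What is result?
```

Answer: 3

Derivation:
Trace (tracking result):
info = {'item': 15, 'z': 58, 'val': 65}  # -> info = {'item': 15, 'z': 58, 'val': 65}
result = len(info)  # -> result = 3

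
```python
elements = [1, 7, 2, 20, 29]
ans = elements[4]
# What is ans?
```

Answer: 29

Derivation:
Trace (tracking ans):
elements = [1, 7, 2, 20, 29]  # -> elements = [1, 7, 2, 20, 29]
ans = elements[4]  # -> ans = 29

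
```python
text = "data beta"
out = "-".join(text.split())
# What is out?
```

Answer: 'data-beta'

Derivation:
Trace (tracking out):
text = 'data beta'  # -> text = 'data beta'
out = '-'.join(text.split())  # -> out = 'data-beta'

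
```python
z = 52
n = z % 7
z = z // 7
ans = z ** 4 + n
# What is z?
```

Trace (tracking z):
z = 52  # -> z = 52
n = z % 7  # -> n = 3
z = z // 7  # -> z = 7
ans = z ** 4 + n  # -> ans = 2404

Answer: 7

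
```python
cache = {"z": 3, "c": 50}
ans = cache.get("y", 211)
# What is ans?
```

Answer: 211

Derivation:
Trace (tracking ans):
cache = {'z': 3, 'c': 50}  # -> cache = {'z': 3, 'c': 50}
ans = cache.get('y', 211)  # -> ans = 211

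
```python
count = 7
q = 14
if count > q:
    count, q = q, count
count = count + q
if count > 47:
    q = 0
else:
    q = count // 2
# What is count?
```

Answer: 21

Derivation:
Trace (tracking count):
count = 7  # -> count = 7
q = 14  # -> q = 14
if count > q:  # condition is False
count = count + q  # -> count = 21
if count > 47:  # condition is False
else:
    q = count // 2  # -> q = 10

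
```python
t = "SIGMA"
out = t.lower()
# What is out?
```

Answer: 'sigma'

Derivation:
Trace (tracking out):
t = 'SIGMA'  # -> t = 'SIGMA'
out = t.lower()  # -> out = 'sigma'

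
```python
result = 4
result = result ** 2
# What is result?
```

Trace (tracking result):
result = 4  # -> result = 4
result = result ** 2  # -> result = 16

Answer: 16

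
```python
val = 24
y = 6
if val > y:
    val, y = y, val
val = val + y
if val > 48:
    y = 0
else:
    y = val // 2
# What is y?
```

Trace (tracking y):
val = 24  # -> val = 24
y = 6  # -> y = 6
if val > y:  # condition is True
    val, y = (y, val)  # -> val = 6, y = 24
val = val + y  # -> val = 30
if val > 48:  # condition is False
else:
    y = val // 2  # -> y = 15

Answer: 15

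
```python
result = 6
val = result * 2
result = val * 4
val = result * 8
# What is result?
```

Trace (tracking result):
result = 6  # -> result = 6
val = result * 2  # -> val = 12
result = val * 4  # -> result = 48
val = result * 8  # -> val = 384

Answer: 48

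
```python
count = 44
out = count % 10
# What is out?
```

Trace (tracking out):
count = 44  # -> count = 44
out = count % 10  # -> out = 4

Answer: 4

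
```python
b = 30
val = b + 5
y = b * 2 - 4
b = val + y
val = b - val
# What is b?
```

Answer: 91

Derivation:
Trace (tracking b):
b = 30  # -> b = 30
val = b + 5  # -> val = 35
y = b * 2 - 4  # -> y = 56
b = val + y  # -> b = 91
val = b - val  # -> val = 56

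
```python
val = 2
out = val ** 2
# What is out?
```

Trace (tracking out):
val = 2  # -> val = 2
out = val ** 2  # -> out = 4

Answer: 4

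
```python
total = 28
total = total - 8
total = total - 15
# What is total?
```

Answer: 5

Derivation:
Trace (tracking total):
total = 28  # -> total = 28
total = total - 8  # -> total = 20
total = total - 15  # -> total = 5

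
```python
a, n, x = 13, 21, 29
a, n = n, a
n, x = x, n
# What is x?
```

Answer: 13

Derivation:
Trace (tracking x):
a, n, x = (13, 21, 29)  # -> a = 13, n = 21, x = 29
a, n = (n, a)  # -> a = 21, n = 13
n, x = (x, n)  # -> n = 29, x = 13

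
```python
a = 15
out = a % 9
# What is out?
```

Trace (tracking out):
a = 15  # -> a = 15
out = a % 9  # -> out = 6

Answer: 6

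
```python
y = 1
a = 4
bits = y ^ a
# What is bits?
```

Trace (tracking bits):
y = 1  # -> y = 1
a = 4  # -> a = 4
bits = y ^ a  # -> bits = 5

Answer: 5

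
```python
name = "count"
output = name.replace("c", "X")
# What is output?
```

Answer: 'Xount'

Derivation:
Trace (tracking output):
name = 'count'  # -> name = 'count'
output = name.replace('c', 'X')  # -> output = 'Xount'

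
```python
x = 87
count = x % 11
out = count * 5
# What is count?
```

Answer: 10

Derivation:
Trace (tracking count):
x = 87  # -> x = 87
count = x % 11  # -> count = 10
out = count * 5  # -> out = 50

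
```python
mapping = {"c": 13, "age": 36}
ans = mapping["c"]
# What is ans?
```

Answer: 13

Derivation:
Trace (tracking ans):
mapping = {'c': 13, 'age': 36}  # -> mapping = {'c': 13, 'age': 36}
ans = mapping['c']  # -> ans = 13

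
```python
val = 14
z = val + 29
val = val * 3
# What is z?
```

Answer: 43

Derivation:
Trace (tracking z):
val = 14  # -> val = 14
z = val + 29  # -> z = 43
val = val * 3  # -> val = 42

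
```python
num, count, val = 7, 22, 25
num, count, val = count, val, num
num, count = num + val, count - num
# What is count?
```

Trace (tracking count):
num, count, val = (7, 22, 25)  # -> num = 7, count = 22, val = 25
num, count, val = (count, val, num)  # -> num = 22, count = 25, val = 7
num, count = (num + val, count - num)  # -> num = 29, count = 3

Answer: 3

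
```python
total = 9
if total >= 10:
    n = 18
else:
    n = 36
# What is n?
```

Answer: 36

Derivation:
Trace (tracking n):
total = 9  # -> total = 9
if total >= 10:  # condition is False
else:
    n = 36  # -> n = 36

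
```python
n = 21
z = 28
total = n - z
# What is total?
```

Trace (tracking total):
n = 21  # -> n = 21
z = 28  # -> z = 28
total = n - z  # -> total = -7

Answer: -7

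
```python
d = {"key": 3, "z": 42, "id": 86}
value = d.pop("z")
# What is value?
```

Trace (tracking value):
d = {'key': 3, 'z': 42, 'id': 86}  # -> d = {'key': 3, 'z': 42, 'id': 86}
value = d.pop('z')  # -> value = 42

Answer: 42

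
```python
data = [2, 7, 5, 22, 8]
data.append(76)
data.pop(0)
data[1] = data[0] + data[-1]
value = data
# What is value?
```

Answer: [7, 83, 22, 8, 76]

Derivation:
Trace (tracking value):
data = [2, 7, 5, 22, 8]  # -> data = [2, 7, 5, 22, 8]
data.append(76)  # -> data = [2, 7, 5, 22, 8, 76]
data.pop(0)  # -> data = [7, 5, 22, 8, 76]
data[1] = data[0] + data[-1]  # -> data = [7, 83, 22, 8, 76]
value = data  # -> value = [7, 83, 22, 8, 76]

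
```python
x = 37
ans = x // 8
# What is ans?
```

Answer: 4

Derivation:
Trace (tracking ans):
x = 37  # -> x = 37
ans = x // 8  # -> ans = 4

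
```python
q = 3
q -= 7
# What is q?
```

Trace (tracking q):
q = 3  # -> q = 3
q -= 7  # -> q = -4

Answer: -4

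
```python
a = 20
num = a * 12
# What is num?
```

Trace (tracking num):
a = 20  # -> a = 20
num = a * 12  # -> num = 240

Answer: 240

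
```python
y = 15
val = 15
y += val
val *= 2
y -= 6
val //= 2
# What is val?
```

Trace (tracking val):
y = 15  # -> y = 15
val = 15  # -> val = 15
y += val  # -> y = 30
val *= 2  # -> val = 30
y -= 6  # -> y = 24
val //= 2  # -> val = 15

Answer: 15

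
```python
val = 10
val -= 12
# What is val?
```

Answer: -2

Derivation:
Trace (tracking val):
val = 10  # -> val = 10
val -= 12  # -> val = -2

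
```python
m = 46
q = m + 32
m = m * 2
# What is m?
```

Answer: 92

Derivation:
Trace (tracking m):
m = 46  # -> m = 46
q = m + 32  # -> q = 78
m = m * 2  # -> m = 92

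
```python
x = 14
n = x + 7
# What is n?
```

Answer: 21

Derivation:
Trace (tracking n):
x = 14  # -> x = 14
n = x + 7  # -> n = 21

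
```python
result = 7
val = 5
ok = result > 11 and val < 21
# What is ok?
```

Trace (tracking ok):
result = 7  # -> result = 7
val = 5  # -> val = 5
ok = result > 11 and val < 21  # -> ok = False

Answer: False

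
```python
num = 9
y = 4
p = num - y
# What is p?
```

Trace (tracking p):
num = 9  # -> num = 9
y = 4  # -> y = 4
p = num - y  # -> p = 5

Answer: 5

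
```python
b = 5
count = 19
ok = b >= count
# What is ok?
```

Answer: False

Derivation:
Trace (tracking ok):
b = 5  # -> b = 5
count = 19  # -> count = 19
ok = b >= count  # -> ok = False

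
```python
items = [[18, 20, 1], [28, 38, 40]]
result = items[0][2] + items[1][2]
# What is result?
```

Answer: 41

Derivation:
Trace (tracking result):
items = [[18, 20, 1], [28, 38, 40]]  # -> items = [[18, 20, 1], [28, 38, 40]]
result = items[0][2] + items[1][2]  # -> result = 41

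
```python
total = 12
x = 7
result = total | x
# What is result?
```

Trace (tracking result):
total = 12  # -> total = 12
x = 7  # -> x = 7
result = total | x  # -> result = 15

Answer: 15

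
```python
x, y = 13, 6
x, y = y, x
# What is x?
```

Trace (tracking x):
x, y = (13, 6)  # -> x = 13, y = 6
x, y = (y, x)  # -> x = 6, y = 13

Answer: 6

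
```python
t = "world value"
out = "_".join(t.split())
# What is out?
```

Answer: 'world_value'

Derivation:
Trace (tracking out):
t = 'world value'  # -> t = 'world value'
out = '_'.join(t.split())  # -> out = 'world_value'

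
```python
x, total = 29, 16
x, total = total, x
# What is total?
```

Trace (tracking total):
x, total = (29, 16)  # -> x = 29, total = 16
x, total = (total, x)  # -> x = 16, total = 29

Answer: 29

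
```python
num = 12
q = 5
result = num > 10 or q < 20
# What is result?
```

Answer: True

Derivation:
Trace (tracking result):
num = 12  # -> num = 12
q = 5  # -> q = 5
result = num > 10 or q < 20  # -> result = True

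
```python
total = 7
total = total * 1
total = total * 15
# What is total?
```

Answer: 105

Derivation:
Trace (tracking total):
total = 7  # -> total = 7
total = total * 1  # -> total = 7
total = total * 15  # -> total = 105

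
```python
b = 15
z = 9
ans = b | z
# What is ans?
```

Trace (tracking ans):
b = 15  # -> b = 15
z = 9  # -> z = 9
ans = b | z  # -> ans = 15

Answer: 15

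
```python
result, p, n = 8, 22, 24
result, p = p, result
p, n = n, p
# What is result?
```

Trace (tracking result):
result, p, n = (8, 22, 24)  # -> result = 8, p = 22, n = 24
result, p = (p, result)  # -> result = 22, p = 8
p, n = (n, p)  # -> p = 24, n = 8

Answer: 22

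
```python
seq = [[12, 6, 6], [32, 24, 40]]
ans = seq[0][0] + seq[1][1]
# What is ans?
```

Answer: 36

Derivation:
Trace (tracking ans):
seq = [[12, 6, 6], [32, 24, 40]]  # -> seq = [[12, 6, 6], [32, 24, 40]]
ans = seq[0][0] + seq[1][1]  # -> ans = 36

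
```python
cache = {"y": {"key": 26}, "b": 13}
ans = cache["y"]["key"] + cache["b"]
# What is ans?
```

Answer: 39

Derivation:
Trace (tracking ans):
cache = {'y': {'key': 26}, 'b': 13}  # -> cache = {'y': {'key': 26}, 'b': 13}
ans = cache['y']['key'] + cache['b']  # -> ans = 39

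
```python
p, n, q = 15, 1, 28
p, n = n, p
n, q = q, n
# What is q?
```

Trace (tracking q):
p, n, q = (15, 1, 28)  # -> p = 15, n = 1, q = 28
p, n = (n, p)  # -> p = 1, n = 15
n, q = (q, n)  # -> n = 28, q = 15

Answer: 15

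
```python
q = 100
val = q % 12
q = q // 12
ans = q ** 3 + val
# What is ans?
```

Trace (tracking ans):
q = 100  # -> q = 100
val = q % 12  # -> val = 4
q = q // 12  # -> q = 8
ans = q ** 3 + val  # -> ans = 516

Answer: 516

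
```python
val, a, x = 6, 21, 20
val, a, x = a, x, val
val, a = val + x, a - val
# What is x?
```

Answer: 6

Derivation:
Trace (tracking x):
val, a, x = (6, 21, 20)  # -> val = 6, a = 21, x = 20
val, a, x = (a, x, val)  # -> val = 21, a = 20, x = 6
val, a = (val + x, a - val)  # -> val = 27, a = -1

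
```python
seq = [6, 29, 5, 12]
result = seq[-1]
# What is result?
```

Trace (tracking result):
seq = [6, 29, 5, 12]  # -> seq = [6, 29, 5, 12]
result = seq[-1]  # -> result = 12

Answer: 12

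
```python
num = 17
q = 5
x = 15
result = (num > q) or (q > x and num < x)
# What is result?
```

Answer: True

Derivation:
Trace (tracking result):
num = 17  # -> num = 17
q = 5  # -> q = 5
x = 15  # -> x = 15
result = num > q or (q > x and num < x)  # -> result = True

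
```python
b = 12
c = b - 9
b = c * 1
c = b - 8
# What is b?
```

Trace (tracking b):
b = 12  # -> b = 12
c = b - 9  # -> c = 3
b = c * 1  # -> b = 3
c = b - 8  # -> c = -5

Answer: 3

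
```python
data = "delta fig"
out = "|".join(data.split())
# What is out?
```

Answer: 'delta|fig'

Derivation:
Trace (tracking out):
data = 'delta fig'  # -> data = 'delta fig'
out = '|'.join(data.split())  # -> out = 'delta|fig'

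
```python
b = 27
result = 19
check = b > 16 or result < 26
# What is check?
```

Answer: True

Derivation:
Trace (tracking check):
b = 27  # -> b = 27
result = 19  # -> result = 19
check = b > 16 or result < 26  # -> check = True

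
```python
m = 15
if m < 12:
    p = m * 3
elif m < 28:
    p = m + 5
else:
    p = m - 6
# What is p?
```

Answer: 20

Derivation:
Trace (tracking p):
m = 15  # -> m = 15
if m < 12:  # condition is False
elif m < 28:  # condition is True
    p = m + 5  # -> p = 20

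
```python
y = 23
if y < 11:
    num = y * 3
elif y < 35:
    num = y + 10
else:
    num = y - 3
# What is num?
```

Answer: 33

Derivation:
Trace (tracking num):
y = 23  # -> y = 23
if y < 11:  # condition is False
elif y < 35:  # condition is True
    num = y + 10  # -> num = 33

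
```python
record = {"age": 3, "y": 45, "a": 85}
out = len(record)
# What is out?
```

Answer: 3

Derivation:
Trace (tracking out):
record = {'age': 3, 'y': 45, 'a': 85}  # -> record = {'age': 3, 'y': 45, 'a': 85}
out = len(record)  # -> out = 3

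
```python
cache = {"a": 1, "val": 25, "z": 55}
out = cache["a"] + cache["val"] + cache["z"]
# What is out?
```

Answer: 81

Derivation:
Trace (tracking out):
cache = {'a': 1, 'val': 25, 'z': 55}  # -> cache = {'a': 1, 'val': 25, 'z': 55}
out = cache['a'] + cache['val'] + cache['z']  # -> out = 81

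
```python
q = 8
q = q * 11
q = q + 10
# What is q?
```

Trace (tracking q):
q = 8  # -> q = 8
q = q * 11  # -> q = 88
q = q + 10  # -> q = 98

Answer: 98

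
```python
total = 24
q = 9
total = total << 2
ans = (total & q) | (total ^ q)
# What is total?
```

Trace (tracking total):
total = 24  # -> total = 24
q = 9  # -> q = 9
total = total << 2  # -> total = 96
ans = total & q | total ^ q  # -> ans = 105

Answer: 96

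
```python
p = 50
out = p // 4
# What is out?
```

Answer: 12

Derivation:
Trace (tracking out):
p = 50  # -> p = 50
out = p // 4  # -> out = 12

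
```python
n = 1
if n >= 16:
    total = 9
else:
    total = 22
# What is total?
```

Answer: 22

Derivation:
Trace (tracking total):
n = 1  # -> n = 1
if n >= 16:  # condition is False
else:
    total = 22  # -> total = 22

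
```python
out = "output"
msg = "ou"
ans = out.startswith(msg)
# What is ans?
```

Answer: True

Derivation:
Trace (tracking ans):
out = 'output'  # -> out = 'output'
msg = 'ou'  # -> msg = 'ou'
ans = out.startswith(msg)  # -> ans = True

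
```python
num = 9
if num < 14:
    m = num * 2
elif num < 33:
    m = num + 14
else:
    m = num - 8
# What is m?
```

Answer: 18

Derivation:
Trace (tracking m):
num = 9  # -> num = 9
if num < 14:  # condition is True
    m = num * 2  # -> m = 18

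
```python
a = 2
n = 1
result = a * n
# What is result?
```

Answer: 2

Derivation:
Trace (tracking result):
a = 2  # -> a = 2
n = 1  # -> n = 1
result = a * n  # -> result = 2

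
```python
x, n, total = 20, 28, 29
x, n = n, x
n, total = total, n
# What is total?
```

Answer: 20

Derivation:
Trace (tracking total):
x, n, total = (20, 28, 29)  # -> x = 20, n = 28, total = 29
x, n = (n, x)  # -> x = 28, n = 20
n, total = (total, n)  # -> n = 29, total = 20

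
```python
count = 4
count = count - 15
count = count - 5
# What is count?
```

Trace (tracking count):
count = 4  # -> count = 4
count = count - 15  # -> count = -11
count = count - 5  # -> count = -16

Answer: -16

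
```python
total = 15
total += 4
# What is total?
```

Answer: 19

Derivation:
Trace (tracking total):
total = 15  # -> total = 15
total += 4  # -> total = 19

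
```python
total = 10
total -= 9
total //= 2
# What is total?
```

Answer: 0

Derivation:
Trace (tracking total):
total = 10  # -> total = 10
total -= 9  # -> total = 1
total //= 2  # -> total = 0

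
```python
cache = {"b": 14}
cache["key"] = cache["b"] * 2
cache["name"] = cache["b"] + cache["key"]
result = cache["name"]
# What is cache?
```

Answer: {'b': 14, 'key': 28, 'name': 42}

Derivation:
Trace (tracking cache):
cache = {'b': 14}  # -> cache = {'b': 14}
cache['key'] = cache['b'] * 2  # -> cache = {'b': 14, 'key': 28}
cache['name'] = cache['b'] + cache['key']  # -> cache = {'b': 14, 'key': 28, 'name': 42}
result = cache['name']  # -> result = 42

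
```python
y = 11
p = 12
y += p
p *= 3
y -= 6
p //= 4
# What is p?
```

Trace (tracking p):
y = 11  # -> y = 11
p = 12  # -> p = 12
y += p  # -> y = 23
p *= 3  # -> p = 36
y -= 6  # -> y = 17
p //= 4  # -> p = 9

Answer: 9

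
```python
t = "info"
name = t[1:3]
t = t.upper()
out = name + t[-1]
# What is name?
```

Trace (tracking name):
t = 'info'  # -> t = 'info'
name = t[1:3]  # -> name = 'nf'
t = t.upper()  # -> t = 'INFO'
out = name + t[-1]  # -> out = 'nfO'

Answer: 'nf'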